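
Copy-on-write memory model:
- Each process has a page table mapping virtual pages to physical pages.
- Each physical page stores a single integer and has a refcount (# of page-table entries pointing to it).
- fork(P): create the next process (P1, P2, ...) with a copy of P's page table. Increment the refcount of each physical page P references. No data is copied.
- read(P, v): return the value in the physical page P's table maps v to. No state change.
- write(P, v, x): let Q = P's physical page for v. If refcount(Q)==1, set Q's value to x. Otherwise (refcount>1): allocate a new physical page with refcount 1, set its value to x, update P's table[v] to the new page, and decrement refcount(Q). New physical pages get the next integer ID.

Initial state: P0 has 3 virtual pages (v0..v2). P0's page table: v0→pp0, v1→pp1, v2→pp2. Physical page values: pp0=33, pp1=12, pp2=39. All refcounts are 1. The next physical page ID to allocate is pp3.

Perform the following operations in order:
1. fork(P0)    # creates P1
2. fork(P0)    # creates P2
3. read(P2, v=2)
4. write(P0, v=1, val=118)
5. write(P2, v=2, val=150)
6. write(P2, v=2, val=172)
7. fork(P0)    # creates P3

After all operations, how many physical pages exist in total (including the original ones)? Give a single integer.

Op 1: fork(P0) -> P1. 3 ppages; refcounts: pp0:2 pp1:2 pp2:2
Op 2: fork(P0) -> P2. 3 ppages; refcounts: pp0:3 pp1:3 pp2:3
Op 3: read(P2, v2) -> 39. No state change.
Op 4: write(P0, v1, 118). refcount(pp1)=3>1 -> COPY to pp3. 4 ppages; refcounts: pp0:3 pp1:2 pp2:3 pp3:1
Op 5: write(P2, v2, 150). refcount(pp2)=3>1 -> COPY to pp4. 5 ppages; refcounts: pp0:3 pp1:2 pp2:2 pp3:1 pp4:1
Op 6: write(P2, v2, 172). refcount(pp4)=1 -> write in place. 5 ppages; refcounts: pp0:3 pp1:2 pp2:2 pp3:1 pp4:1
Op 7: fork(P0) -> P3. 5 ppages; refcounts: pp0:4 pp1:2 pp2:3 pp3:2 pp4:1

Answer: 5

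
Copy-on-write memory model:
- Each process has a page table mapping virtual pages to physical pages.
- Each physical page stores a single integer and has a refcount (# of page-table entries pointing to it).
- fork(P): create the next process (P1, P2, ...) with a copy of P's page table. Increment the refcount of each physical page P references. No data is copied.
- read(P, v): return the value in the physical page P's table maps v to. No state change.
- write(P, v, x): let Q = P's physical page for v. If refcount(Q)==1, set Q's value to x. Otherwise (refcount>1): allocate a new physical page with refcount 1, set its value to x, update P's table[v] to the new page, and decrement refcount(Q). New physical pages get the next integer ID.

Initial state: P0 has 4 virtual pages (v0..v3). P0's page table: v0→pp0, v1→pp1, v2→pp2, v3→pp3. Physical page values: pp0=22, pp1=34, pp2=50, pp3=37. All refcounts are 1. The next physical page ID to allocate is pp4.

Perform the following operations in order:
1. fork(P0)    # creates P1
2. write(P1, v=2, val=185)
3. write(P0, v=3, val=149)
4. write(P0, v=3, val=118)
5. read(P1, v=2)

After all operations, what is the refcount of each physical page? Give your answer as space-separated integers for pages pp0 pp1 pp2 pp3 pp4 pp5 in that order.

Op 1: fork(P0) -> P1. 4 ppages; refcounts: pp0:2 pp1:2 pp2:2 pp3:2
Op 2: write(P1, v2, 185). refcount(pp2)=2>1 -> COPY to pp4. 5 ppages; refcounts: pp0:2 pp1:2 pp2:1 pp3:2 pp4:1
Op 3: write(P0, v3, 149). refcount(pp3)=2>1 -> COPY to pp5. 6 ppages; refcounts: pp0:2 pp1:2 pp2:1 pp3:1 pp4:1 pp5:1
Op 4: write(P0, v3, 118). refcount(pp5)=1 -> write in place. 6 ppages; refcounts: pp0:2 pp1:2 pp2:1 pp3:1 pp4:1 pp5:1
Op 5: read(P1, v2) -> 185. No state change.

Answer: 2 2 1 1 1 1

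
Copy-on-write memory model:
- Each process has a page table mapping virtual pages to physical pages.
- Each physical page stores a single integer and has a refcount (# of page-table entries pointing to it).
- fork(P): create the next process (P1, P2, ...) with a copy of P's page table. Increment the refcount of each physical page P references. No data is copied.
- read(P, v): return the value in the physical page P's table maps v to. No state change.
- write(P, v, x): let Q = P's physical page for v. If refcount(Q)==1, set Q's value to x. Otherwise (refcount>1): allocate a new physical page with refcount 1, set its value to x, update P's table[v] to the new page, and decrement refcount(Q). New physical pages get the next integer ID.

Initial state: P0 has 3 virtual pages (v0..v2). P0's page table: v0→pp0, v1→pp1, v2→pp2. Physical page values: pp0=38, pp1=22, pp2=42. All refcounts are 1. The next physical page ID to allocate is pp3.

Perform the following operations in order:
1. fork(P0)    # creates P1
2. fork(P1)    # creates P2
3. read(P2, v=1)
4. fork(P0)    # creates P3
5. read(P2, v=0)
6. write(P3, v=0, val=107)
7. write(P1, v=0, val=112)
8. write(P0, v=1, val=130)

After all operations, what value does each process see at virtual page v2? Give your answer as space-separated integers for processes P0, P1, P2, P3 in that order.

Op 1: fork(P0) -> P1. 3 ppages; refcounts: pp0:2 pp1:2 pp2:2
Op 2: fork(P1) -> P2. 3 ppages; refcounts: pp0:3 pp1:3 pp2:3
Op 3: read(P2, v1) -> 22. No state change.
Op 4: fork(P0) -> P3. 3 ppages; refcounts: pp0:4 pp1:4 pp2:4
Op 5: read(P2, v0) -> 38. No state change.
Op 6: write(P3, v0, 107). refcount(pp0)=4>1 -> COPY to pp3. 4 ppages; refcounts: pp0:3 pp1:4 pp2:4 pp3:1
Op 7: write(P1, v0, 112). refcount(pp0)=3>1 -> COPY to pp4. 5 ppages; refcounts: pp0:2 pp1:4 pp2:4 pp3:1 pp4:1
Op 8: write(P0, v1, 130). refcount(pp1)=4>1 -> COPY to pp5. 6 ppages; refcounts: pp0:2 pp1:3 pp2:4 pp3:1 pp4:1 pp5:1
P0: v2 -> pp2 = 42
P1: v2 -> pp2 = 42
P2: v2 -> pp2 = 42
P3: v2 -> pp2 = 42

Answer: 42 42 42 42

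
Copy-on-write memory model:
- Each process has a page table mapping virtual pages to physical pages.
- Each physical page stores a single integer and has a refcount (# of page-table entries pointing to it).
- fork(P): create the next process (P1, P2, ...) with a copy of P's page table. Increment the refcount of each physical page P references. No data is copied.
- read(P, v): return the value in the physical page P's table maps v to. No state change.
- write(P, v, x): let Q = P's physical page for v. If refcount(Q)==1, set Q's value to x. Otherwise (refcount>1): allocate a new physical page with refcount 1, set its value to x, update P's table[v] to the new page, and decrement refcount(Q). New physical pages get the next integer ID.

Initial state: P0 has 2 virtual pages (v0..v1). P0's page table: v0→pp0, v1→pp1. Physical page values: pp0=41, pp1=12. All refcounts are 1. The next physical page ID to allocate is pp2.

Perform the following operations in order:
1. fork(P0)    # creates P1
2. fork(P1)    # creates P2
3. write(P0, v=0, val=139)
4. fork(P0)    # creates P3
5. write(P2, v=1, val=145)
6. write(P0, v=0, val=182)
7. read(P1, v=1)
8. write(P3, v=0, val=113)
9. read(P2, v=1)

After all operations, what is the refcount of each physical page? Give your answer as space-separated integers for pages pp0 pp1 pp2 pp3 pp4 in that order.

Op 1: fork(P0) -> P1. 2 ppages; refcounts: pp0:2 pp1:2
Op 2: fork(P1) -> P2. 2 ppages; refcounts: pp0:3 pp1:3
Op 3: write(P0, v0, 139). refcount(pp0)=3>1 -> COPY to pp2. 3 ppages; refcounts: pp0:2 pp1:3 pp2:1
Op 4: fork(P0) -> P3. 3 ppages; refcounts: pp0:2 pp1:4 pp2:2
Op 5: write(P2, v1, 145). refcount(pp1)=4>1 -> COPY to pp3. 4 ppages; refcounts: pp0:2 pp1:3 pp2:2 pp3:1
Op 6: write(P0, v0, 182). refcount(pp2)=2>1 -> COPY to pp4. 5 ppages; refcounts: pp0:2 pp1:3 pp2:1 pp3:1 pp4:1
Op 7: read(P1, v1) -> 12. No state change.
Op 8: write(P3, v0, 113). refcount(pp2)=1 -> write in place. 5 ppages; refcounts: pp0:2 pp1:3 pp2:1 pp3:1 pp4:1
Op 9: read(P2, v1) -> 145. No state change.

Answer: 2 3 1 1 1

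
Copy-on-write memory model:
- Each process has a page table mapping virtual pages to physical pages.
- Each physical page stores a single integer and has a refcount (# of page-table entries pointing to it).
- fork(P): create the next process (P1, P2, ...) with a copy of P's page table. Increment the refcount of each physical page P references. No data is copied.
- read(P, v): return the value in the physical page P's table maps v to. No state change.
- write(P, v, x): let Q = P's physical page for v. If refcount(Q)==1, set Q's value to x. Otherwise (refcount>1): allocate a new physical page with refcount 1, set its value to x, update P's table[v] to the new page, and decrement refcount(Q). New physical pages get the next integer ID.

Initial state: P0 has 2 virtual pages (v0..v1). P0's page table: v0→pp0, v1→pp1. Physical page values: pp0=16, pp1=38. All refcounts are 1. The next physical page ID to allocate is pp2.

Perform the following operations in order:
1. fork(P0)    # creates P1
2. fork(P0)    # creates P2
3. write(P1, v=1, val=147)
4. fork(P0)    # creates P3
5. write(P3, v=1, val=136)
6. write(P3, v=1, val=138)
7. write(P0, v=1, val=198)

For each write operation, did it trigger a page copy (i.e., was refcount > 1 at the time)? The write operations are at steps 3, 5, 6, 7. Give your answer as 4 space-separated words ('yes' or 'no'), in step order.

Op 1: fork(P0) -> P1. 2 ppages; refcounts: pp0:2 pp1:2
Op 2: fork(P0) -> P2. 2 ppages; refcounts: pp0:3 pp1:3
Op 3: write(P1, v1, 147). refcount(pp1)=3>1 -> COPY to pp2. 3 ppages; refcounts: pp0:3 pp1:2 pp2:1
Op 4: fork(P0) -> P3. 3 ppages; refcounts: pp0:4 pp1:3 pp2:1
Op 5: write(P3, v1, 136). refcount(pp1)=3>1 -> COPY to pp3. 4 ppages; refcounts: pp0:4 pp1:2 pp2:1 pp3:1
Op 6: write(P3, v1, 138). refcount(pp3)=1 -> write in place. 4 ppages; refcounts: pp0:4 pp1:2 pp2:1 pp3:1
Op 7: write(P0, v1, 198). refcount(pp1)=2>1 -> COPY to pp4. 5 ppages; refcounts: pp0:4 pp1:1 pp2:1 pp3:1 pp4:1

yes yes no yes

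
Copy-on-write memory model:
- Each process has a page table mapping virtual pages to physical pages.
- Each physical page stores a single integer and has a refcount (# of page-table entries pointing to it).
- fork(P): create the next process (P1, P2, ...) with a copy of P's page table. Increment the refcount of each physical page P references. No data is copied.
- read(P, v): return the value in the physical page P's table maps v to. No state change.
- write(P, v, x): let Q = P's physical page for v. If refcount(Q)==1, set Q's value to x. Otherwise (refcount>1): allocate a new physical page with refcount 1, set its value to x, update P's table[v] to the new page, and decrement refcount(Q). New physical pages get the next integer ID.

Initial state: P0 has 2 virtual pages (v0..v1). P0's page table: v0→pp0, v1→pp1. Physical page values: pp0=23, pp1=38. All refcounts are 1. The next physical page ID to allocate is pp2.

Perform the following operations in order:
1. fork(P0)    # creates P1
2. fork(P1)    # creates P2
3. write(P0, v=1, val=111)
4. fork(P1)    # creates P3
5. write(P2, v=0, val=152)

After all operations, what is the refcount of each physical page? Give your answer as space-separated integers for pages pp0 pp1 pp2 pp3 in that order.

Answer: 3 3 1 1

Derivation:
Op 1: fork(P0) -> P1. 2 ppages; refcounts: pp0:2 pp1:2
Op 2: fork(P1) -> P2. 2 ppages; refcounts: pp0:3 pp1:3
Op 3: write(P0, v1, 111). refcount(pp1)=3>1 -> COPY to pp2. 3 ppages; refcounts: pp0:3 pp1:2 pp2:1
Op 4: fork(P1) -> P3. 3 ppages; refcounts: pp0:4 pp1:3 pp2:1
Op 5: write(P2, v0, 152). refcount(pp0)=4>1 -> COPY to pp3. 4 ppages; refcounts: pp0:3 pp1:3 pp2:1 pp3:1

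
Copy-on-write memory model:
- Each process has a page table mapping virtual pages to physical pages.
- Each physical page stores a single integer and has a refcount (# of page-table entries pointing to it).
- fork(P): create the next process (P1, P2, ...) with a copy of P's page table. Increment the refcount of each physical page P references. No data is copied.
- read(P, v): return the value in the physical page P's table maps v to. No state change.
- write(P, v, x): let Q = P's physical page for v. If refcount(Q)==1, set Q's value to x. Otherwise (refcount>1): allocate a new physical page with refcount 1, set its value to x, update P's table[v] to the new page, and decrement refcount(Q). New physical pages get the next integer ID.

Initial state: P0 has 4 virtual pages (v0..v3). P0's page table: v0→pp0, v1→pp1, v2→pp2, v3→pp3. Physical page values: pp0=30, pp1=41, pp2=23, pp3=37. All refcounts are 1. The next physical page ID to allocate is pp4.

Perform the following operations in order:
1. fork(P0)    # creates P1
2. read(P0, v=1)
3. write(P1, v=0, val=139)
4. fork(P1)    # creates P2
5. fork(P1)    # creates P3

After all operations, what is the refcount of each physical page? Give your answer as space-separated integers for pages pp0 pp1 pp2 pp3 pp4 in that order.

Op 1: fork(P0) -> P1. 4 ppages; refcounts: pp0:2 pp1:2 pp2:2 pp3:2
Op 2: read(P0, v1) -> 41. No state change.
Op 3: write(P1, v0, 139). refcount(pp0)=2>1 -> COPY to pp4. 5 ppages; refcounts: pp0:1 pp1:2 pp2:2 pp3:2 pp4:1
Op 4: fork(P1) -> P2. 5 ppages; refcounts: pp0:1 pp1:3 pp2:3 pp3:3 pp4:2
Op 5: fork(P1) -> P3. 5 ppages; refcounts: pp0:1 pp1:4 pp2:4 pp3:4 pp4:3

Answer: 1 4 4 4 3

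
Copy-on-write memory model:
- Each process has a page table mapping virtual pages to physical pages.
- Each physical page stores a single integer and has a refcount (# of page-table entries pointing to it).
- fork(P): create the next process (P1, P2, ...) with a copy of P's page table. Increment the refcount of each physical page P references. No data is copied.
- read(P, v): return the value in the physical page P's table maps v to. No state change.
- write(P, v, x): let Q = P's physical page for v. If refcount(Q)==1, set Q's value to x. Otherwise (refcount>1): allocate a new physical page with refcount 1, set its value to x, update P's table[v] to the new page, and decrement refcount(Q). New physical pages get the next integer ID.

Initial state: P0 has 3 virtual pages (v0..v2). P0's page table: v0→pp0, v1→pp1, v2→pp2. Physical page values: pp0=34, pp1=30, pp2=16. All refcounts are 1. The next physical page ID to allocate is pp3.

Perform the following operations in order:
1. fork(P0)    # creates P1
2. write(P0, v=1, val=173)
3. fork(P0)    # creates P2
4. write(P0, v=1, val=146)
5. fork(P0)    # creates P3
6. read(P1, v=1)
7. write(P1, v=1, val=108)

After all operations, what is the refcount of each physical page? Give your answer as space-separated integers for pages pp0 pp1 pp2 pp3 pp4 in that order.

Answer: 4 1 4 1 2

Derivation:
Op 1: fork(P0) -> P1. 3 ppages; refcounts: pp0:2 pp1:2 pp2:2
Op 2: write(P0, v1, 173). refcount(pp1)=2>1 -> COPY to pp3. 4 ppages; refcounts: pp0:2 pp1:1 pp2:2 pp3:1
Op 3: fork(P0) -> P2. 4 ppages; refcounts: pp0:3 pp1:1 pp2:3 pp3:2
Op 4: write(P0, v1, 146). refcount(pp3)=2>1 -> COPY to pp4. 5 ppages; refcounts: pp0:3 pp1:1 pp2:3 pp3:1 pp4:1
Op 5: fork(P0) -> P3. 5 ppages; refcounts: pp0:4 pp1:1 pp2:4 pp3:1 pp4:2
Op 6: read(P1, v1) -> 30. No state change.
Op 7: write(P1, v1, 108). refcount(pp1)=1 -> write in place. 5 ppages; refcounts: pp0:4 pp1:1 pp2:4 pp3:1 pp4:2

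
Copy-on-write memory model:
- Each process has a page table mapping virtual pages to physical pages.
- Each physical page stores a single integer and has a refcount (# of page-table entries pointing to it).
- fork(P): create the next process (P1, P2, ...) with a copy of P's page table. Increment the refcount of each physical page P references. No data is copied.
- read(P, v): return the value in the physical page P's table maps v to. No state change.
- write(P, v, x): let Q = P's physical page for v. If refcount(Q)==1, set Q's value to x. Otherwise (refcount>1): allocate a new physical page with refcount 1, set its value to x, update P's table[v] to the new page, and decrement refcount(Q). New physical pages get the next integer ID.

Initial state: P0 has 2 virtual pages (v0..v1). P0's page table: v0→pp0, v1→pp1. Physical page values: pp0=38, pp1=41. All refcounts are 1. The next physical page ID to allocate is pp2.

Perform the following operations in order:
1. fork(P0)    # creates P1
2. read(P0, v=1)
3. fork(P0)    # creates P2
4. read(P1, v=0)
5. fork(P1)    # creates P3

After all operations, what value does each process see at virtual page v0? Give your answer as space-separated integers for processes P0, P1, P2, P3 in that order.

Answer: 38 38 38 38

Derivation:
Op 1: fork(P0) -> P1. 2 ppages; refcounts: pp0:2 pp1:2
Op 2: read(P0, v1) -> 41. No state change.
Op 3: fork(P0) -> P2. 2 ppages; refcounts: pp0:3 pp1:3
Op 4: read(P1, v0) -> 38. No state change.
Op 5: fork(P1) -> P3. 2 ppages; refcounts: pp0:4 pp1:4
P0: v0 -> pp0 = 38
P1: v0 -> pp0 = 38
P2: v0 -> pp0 = 38
P3: v0 -> pp0 = 38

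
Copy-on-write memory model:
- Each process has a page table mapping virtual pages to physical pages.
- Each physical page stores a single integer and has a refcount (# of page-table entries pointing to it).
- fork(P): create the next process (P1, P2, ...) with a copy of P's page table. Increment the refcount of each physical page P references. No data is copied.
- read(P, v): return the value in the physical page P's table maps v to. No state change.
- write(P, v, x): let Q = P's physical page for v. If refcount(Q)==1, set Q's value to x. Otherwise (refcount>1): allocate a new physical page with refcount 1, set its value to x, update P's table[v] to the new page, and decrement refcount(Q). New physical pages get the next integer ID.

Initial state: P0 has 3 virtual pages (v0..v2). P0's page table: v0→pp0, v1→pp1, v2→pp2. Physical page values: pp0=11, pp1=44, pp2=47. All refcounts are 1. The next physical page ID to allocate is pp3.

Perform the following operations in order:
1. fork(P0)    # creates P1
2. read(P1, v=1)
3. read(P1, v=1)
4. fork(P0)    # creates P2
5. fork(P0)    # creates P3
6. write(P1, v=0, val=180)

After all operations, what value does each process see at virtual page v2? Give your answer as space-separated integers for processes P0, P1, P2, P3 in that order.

Op 1: fork(P0) -> P1. 3 ppages; refcounts: pp0:2 pp1:2 pp2:2
Op 2: read(P1, v1) -> 44. No state change.
Op 3: read(P1, v1) -> 44. No state change.
Op 4: fork(P0) -> P2. 3 ppages; refcounts: pp0:3 pp1:3 pp2:3
Op 5: fork(P0) -> P3. 3 ppages; refcounts: pp0:4 pp1:4 pp2:4
Op 6: write(P1, v0, 180). refcount(pp0)=4>1 -> COPY to pp3. 4 ppages; refcounts: pp0:3 pp1:4 pp2:4 pp3:1
P0: v2 -> pp2 = 47
P1: v2 -> pp2 = 47
P2: v2 -> pp2 = 47
P3: v2 -> pp2 = 47

Answer: 47 47 47 47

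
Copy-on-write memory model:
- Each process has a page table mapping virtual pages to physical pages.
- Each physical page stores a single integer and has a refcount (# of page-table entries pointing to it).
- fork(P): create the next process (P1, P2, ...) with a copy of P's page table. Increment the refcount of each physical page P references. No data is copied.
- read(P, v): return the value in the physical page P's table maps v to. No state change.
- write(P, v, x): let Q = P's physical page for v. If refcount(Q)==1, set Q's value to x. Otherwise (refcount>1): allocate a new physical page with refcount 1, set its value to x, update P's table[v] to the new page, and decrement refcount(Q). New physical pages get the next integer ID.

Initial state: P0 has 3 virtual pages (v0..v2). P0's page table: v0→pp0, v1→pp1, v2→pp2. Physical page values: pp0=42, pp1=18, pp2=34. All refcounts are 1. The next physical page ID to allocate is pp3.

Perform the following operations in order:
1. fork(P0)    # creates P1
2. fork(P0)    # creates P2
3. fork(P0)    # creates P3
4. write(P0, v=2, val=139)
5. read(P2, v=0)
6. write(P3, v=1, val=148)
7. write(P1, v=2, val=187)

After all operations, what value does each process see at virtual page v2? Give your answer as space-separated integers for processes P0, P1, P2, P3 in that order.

Answer: 139 187 34 34

Derivation:
Op 1: fork(P0) -> P1. 3 ppages; refcounts: pp0:2 pp1:2 pp2:2
Op 2: fork(P0) -> P2. 3 ppages; refcounts: pp0:3 pp1:3 pp2:3
Op 3: fork(P0) -> P3. 3 ppages; refcounts: pp0:4 pp1:4 pp2:4
Op 4: write(P0, v2, 139). refcount(pp2)=4>1 -> COPY to pp3. 4 ppages; refcounts: pp0:4 pp1:4 pp2:3 pp3:1
Op 5: read(P2, v0) -> 42. No state change.
Op 6: write(P3, v1, 148). refcount(pp1)=4>1 -> COPY to pp4. 5 ppages; refcounts: pp0:4 pp1:3 pp2:3 pp3:1 pp4:1
Op 7: write(P1, v2, 187). refcount(pp2)=3>1 -> COPY to pp5. 6 ppages; refcounts: pp0:4 pp1:3 pp2:2 pp3:1 pp4:1 pp5:1
P0: v2 -> pp3 = 139
P1: v2 -> pp5 = 187
P2: v2 -> pp2 = 34
P3: v2 -> pp2 = 34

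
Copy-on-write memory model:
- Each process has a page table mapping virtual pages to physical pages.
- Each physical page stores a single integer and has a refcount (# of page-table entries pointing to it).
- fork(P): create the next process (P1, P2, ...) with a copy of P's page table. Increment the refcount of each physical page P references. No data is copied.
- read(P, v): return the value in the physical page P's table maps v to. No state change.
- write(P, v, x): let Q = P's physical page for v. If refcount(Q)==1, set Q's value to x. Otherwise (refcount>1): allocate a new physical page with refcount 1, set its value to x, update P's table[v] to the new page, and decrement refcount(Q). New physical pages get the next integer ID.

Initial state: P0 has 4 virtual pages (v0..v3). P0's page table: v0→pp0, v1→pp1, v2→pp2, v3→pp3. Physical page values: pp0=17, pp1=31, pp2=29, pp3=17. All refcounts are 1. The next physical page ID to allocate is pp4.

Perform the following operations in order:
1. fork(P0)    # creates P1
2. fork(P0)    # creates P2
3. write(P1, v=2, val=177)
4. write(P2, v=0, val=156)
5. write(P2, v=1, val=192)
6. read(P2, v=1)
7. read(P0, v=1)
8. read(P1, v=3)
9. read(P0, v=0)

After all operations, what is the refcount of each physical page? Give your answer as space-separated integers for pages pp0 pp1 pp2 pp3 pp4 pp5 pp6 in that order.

Op 1: fork(P0) -> P1. 4 ppages; refcounts: pp0:2 pp1:2 pp2:2 pp3:2
Op 2: fork(P0) -> P2. 4 ppages; refcounts: pp0:3 pp1:3 pp2:3 pp3:3
Op 3: write(P1, v2, 177). refcount(pp2)=3>1 -> COPY to pp4. 5 ppages; refcounts: pp0:3 pp1:3 pp2:2 pp3:3 pp4:1
Op 4: write(P2, v0, 156). refcount(pp0)=3>1 -> COPY to pp5. 6 ppages; refcounts: pp0:2 pp1:3 pp2:2 pp3:3 pp4:1 pp5:1
Op 5: write(P2, v1, 192). refcount(pp1)=3>1 -> COPY to pp6. 7 ppages; refcounts: pp0:2 pp1:2 pp2:2 pp3:3 pp4:1 pp5:1 pp6:1
Op 6: read(P2, v1) -> 192. No state change.
Op 7: read(P0, v1) -> 31. No state change.
Op 8: read(P1, v3) -> 17. No state change.
Op 9: read(P0, v0) -> 17. No state change.

Answer: 2 2 2 3 1 1 1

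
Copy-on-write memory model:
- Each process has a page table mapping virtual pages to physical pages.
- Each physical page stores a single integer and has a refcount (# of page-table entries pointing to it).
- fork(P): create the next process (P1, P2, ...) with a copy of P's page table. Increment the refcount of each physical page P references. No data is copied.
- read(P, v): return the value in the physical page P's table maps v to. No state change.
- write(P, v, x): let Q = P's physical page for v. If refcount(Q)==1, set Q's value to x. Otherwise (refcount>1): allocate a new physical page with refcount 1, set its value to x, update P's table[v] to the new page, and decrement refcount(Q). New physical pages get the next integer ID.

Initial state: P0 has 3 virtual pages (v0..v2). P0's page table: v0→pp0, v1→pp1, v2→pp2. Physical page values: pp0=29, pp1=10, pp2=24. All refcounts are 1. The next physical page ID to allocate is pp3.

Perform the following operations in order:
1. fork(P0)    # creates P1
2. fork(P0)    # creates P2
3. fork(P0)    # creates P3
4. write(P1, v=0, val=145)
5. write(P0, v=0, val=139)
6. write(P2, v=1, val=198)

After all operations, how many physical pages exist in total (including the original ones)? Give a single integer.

Op 1: fork(P0) -> P1. 3 ppages; refcounts: pp0:2 pp1:2 pp2:2
Op 2: fork(P0) -> P2. 3 ppages; refcounts: pp0:3 pp1:3 pp2:3
Op 3: fork(P0) -> P3. 3 ppages; refcounts: pp0:4 pp1:4 pp2:4
Op 4: write(P1, v0, 145). refcount(pp0)=4>1 -> COPY to pp3. 4 ppages; refcounts: pp0:3 pp1:4 pp2:4 pp3:1
Op 5: write(P0, v0, 139). refcount(pp0)=3>1 -> COPY to pp4. 5 ppages; refcounts: pp0:2 pp1:4 pp2:4 pp3:1 pp4:1
Op 6: write(P2, v1, 198). refcount(pp1)=4>1 -> COPY to pp5. 6 ppages; refcounts: pp0:2 pp1:3 pp2:4 pp3:1 pp4:1 pp5:1

Answer: 6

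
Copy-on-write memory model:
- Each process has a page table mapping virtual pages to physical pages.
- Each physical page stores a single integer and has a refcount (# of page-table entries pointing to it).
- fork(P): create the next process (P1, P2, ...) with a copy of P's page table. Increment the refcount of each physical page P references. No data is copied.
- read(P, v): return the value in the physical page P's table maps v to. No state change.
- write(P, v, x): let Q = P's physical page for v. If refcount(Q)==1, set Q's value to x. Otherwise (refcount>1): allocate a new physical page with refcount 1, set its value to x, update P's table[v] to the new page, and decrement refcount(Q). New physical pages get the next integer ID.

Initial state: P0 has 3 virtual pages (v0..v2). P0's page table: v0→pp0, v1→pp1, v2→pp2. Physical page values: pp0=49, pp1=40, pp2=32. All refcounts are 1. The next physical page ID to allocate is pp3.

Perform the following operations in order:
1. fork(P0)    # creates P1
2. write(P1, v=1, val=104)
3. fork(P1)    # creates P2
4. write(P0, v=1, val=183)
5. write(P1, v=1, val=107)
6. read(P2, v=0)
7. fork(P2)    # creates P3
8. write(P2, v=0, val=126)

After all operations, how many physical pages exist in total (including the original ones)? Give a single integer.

Answer: 6

Derivation:
Op 1: fork(P0) -> P1. 3 ppages; refcounts: pp0:2 pp1:2 pp2:2
Op 2: write(P1, v1, 104). refcount(pp1)=2>1 -> COPY to pp3. 4 ppages; refcounts: pp0:2 pp1:1 pp2:2 pp3:1
Op 3: fork(P1) -> P2. 4 ppages; refcounts: pp0:3 pp1:1 pp2:3 pp3:2
Op 4: write(P0, v1, 183). refcount(pp1)=1 -> write in place. 4 ppages; refcounts: pp0:3 pp1:1 pp2:3 pp3:2
Op 5: write(P1, v1, 107). refcount(pp3)=2>1 -> COPY to pp4. 5 ppages; refcounts: pp0:3 pp1:1 pp2:3 pp3:1 pp4:1
Op 6: read(P2, v0) -> 49. No state change.
Op 7: fork(P2) -> P3. 5 ppages; refcounts: pp0:4 pp1:1 pp2:4 pp3:2 pp4:1
Op 8: write(P2, v0, 126). refcount(pp0)=4>1 -> COPY to pp5. 6 ppages; refcounts: pp0:3 pp1:1 pp2:4 pp3:2 pp4:1 pp5:1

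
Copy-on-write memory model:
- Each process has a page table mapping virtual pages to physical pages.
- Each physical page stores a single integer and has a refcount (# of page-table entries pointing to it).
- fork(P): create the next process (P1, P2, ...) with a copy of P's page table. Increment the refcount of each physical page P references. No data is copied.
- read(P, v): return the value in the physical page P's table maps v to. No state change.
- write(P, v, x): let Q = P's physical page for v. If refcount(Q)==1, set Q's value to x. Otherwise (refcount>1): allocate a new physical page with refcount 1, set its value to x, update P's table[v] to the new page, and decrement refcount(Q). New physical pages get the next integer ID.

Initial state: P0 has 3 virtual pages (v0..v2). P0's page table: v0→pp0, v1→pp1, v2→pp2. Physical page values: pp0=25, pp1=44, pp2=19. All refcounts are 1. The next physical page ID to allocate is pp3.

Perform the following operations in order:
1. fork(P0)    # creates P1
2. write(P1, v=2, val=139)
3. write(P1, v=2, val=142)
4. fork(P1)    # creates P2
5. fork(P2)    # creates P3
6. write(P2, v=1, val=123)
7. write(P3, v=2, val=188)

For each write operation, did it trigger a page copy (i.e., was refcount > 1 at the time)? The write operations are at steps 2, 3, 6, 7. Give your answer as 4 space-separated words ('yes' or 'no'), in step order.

Op 1: fork(P0) -> P1. 3 ppages; refcounts: pp0:2 pp1:2 pp2:2
Op 2: write(P1, v2, 139). refcount(pp2)=2>1 -> COPY to pp3. 4 ppages; refcounts: pp0:2 pp1:2 pp2:1 pp3:1
Op 3: write(P1, v2, 142). refcount(pp3)=1 -> write in place. 4 ppages; refcounts: pp0:2 pp1:2 pp2:1 pp3:1
Op 4: fork(P1) -> P2. 4 ppages; refcounts: pp0:3 pp1:3 pp2:1 pp3:2
Op 5: fork(P2) -> P3. 4 ppages; refcounts: pp0:4 pp1:4 pp2:1 pp3:3
Op 6: write(P2, v1, 123). refcount(pp1)=4>1 -> COPY to pp4. 5 ppages; refcounts: pp0:4 pp1:3 pp2:1 pp3:3 pp4:1
Op 7: write(P3, v2, 188). refcount(pp3)=3>1 -> COPY to pp5. 6 ppages; refcounts: pp0:4 pp1:3 pp2:1 pp3:2 pp4:1 pp5:1

yes no yes yes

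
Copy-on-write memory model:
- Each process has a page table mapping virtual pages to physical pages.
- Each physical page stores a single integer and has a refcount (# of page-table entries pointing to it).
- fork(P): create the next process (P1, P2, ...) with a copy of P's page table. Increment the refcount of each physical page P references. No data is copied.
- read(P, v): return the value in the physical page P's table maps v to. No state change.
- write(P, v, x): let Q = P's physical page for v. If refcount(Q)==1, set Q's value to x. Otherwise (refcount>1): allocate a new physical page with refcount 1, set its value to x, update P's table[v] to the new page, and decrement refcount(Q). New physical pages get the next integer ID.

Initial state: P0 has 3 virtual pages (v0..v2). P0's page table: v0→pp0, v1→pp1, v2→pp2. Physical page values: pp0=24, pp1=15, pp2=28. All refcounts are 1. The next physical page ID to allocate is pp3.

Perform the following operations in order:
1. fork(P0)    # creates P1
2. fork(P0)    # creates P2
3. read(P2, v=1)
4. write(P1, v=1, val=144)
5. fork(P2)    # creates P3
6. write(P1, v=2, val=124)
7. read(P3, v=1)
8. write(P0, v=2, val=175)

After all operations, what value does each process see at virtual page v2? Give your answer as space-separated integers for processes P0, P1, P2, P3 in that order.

Answer: 175 124 28 28

Derivation:
Op 1: fork(P0) -> P1. 3 ppages; refcounts: pp0:2 pp1:2 pp2:2
Op 2: fork(P0) -> P2. 3 ppages; refcounts: pp0:3 pp1:3 pp2:3
Op 3: read(P2, v1) -> 15. No state change.
Op 4: write(P1, v1, 144). refcount(pp1)=3>1 -> COPY to pp3. 4 ppages; refcounts: pp0:3 pp1:2 pp2:3 pp3:1
Op 5: fork(P2) -> P3. 4 ppages; refcounts: pp0:4 pp1:3 pp2:4 pp3:1
Op 6: write(P1, v2, 124). refcount(pp2)=4>1 -> COPY to pp4. 5 ppages; refcounts: pp0:4 pp1:3 pp2:3 pp3:1 pp4:1
Op 7: read(P3, v1) -> 15. No state change.
Op 8: write(P0, v2, 175). refcount(pp2)=3>1 -> COPY to pp5. 6 ppages; refcounts: pp0:4 pp1:3 pp2:2 pp3:1 pp4:1 pp5:1
P0: v2 -> pp5 = 175
P1: v2 -> pp4 = 124
P2: v2 -> pp2 = 28
P3: v2 -> pp2 = 28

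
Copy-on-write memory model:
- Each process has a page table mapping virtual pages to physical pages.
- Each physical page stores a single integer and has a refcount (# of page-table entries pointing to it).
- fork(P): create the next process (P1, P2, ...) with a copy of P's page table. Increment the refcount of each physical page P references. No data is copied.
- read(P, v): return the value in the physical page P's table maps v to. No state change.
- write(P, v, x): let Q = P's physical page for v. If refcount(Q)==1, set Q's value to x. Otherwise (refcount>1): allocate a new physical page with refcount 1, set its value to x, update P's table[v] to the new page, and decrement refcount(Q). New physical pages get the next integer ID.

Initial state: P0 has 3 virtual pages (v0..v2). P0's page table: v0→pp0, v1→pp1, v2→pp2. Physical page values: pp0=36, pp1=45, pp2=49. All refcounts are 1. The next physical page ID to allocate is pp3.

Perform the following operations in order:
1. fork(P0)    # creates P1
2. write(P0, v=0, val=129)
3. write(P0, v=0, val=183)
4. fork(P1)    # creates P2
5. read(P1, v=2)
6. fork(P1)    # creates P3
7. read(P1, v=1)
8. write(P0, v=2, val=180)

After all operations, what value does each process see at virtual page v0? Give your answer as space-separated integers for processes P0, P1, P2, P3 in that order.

Answer: 183 36 36 36

Derivation:
Op 1: fork(P0) -> P1. 3 ppages; refcounts: pp0:2 pp1:2 pp2:2
Op 2: write(P0, v0, 129). refcount(pp0)=2>1 -> COPY to pp3. 4 ppages; refcounts: pp0:1 pp1:2 pp2:2 pp3:1
Op 3: write(P0, v0, 183). refcount(pp3)=1 -> write in place. 4 ppages; refcounts: pp0:1 pp1:2 pp2:2 pp3:1
Op 4: fork(P1) -> P2. 4 ppages; refcounts: pp0:2 pp1:3 pp2:3 pp3:1
Op 5: read(P1, v2) -> 49. No state change.
Op 6: fork(P1) -> P3. 4 ppages; refcounts: pp0:3 pp1:4 pp2:4 pp3:1
Op 7: read(P1, v1) -> 45. No state change.
Op 8: write(P0, v2, 180). refcount(pp2)=4>1 -> COPY to pp4. 5 ppages; refcounts: pp0:3 pp1:4 pp2:3 pp3:1 pp4:1
P0: v0 -> pp3 = 183
P1: v0 -> pp0 = 36
P2: v0 -> pp0 = 36
P3: v0 -> pp0 = 36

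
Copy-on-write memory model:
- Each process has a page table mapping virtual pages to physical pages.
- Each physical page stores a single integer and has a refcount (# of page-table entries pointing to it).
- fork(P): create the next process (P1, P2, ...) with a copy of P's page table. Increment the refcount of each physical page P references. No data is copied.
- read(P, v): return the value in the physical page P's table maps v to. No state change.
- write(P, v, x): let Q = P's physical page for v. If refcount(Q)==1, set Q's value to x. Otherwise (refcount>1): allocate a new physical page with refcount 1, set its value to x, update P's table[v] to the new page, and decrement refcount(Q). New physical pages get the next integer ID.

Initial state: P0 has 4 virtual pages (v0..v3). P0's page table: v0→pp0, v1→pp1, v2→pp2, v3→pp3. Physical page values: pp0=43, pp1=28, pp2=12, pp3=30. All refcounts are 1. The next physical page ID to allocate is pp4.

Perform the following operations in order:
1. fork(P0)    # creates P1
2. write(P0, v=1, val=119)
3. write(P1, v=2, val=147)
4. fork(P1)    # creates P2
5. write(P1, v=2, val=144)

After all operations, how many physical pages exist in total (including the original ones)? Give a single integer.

Answer: 7

Derivation:
Op 1: fork(P0) -> P1. 4 ppages; refcounts: pp0:2 pp1:2 pp2:2 pp3:2
Op 2: write(P0, v1, 119). refcount(pp1)=2>1 -> COPY to pp4. 5 ppages; refcounts: pp0:2 pp1:1 pp2:2 pp3:2 pp4:1
Op 3: write(P1, v2, 147). refcount(pp2)=2>1 -> COPY to pp5. 6 ppages; refcounts: pp0:2 pp1:1 pp2:1 pp3:2 pp4:1 pp5:1
Op 4: fork(P1) -> P2. 6 ppages; refcounts: pp0:3 pp1:2 pp2:1 pp3:3 pp4:1 pp5:2
Op 5: write(P1, v2, 144). refcount(pp5)=2>1 -> COPY to pp6. 7 ppages; refcounts: pp0:3 pp1:2 pp2:1 pp3:3 pp4:1 pp5:1 pp6:1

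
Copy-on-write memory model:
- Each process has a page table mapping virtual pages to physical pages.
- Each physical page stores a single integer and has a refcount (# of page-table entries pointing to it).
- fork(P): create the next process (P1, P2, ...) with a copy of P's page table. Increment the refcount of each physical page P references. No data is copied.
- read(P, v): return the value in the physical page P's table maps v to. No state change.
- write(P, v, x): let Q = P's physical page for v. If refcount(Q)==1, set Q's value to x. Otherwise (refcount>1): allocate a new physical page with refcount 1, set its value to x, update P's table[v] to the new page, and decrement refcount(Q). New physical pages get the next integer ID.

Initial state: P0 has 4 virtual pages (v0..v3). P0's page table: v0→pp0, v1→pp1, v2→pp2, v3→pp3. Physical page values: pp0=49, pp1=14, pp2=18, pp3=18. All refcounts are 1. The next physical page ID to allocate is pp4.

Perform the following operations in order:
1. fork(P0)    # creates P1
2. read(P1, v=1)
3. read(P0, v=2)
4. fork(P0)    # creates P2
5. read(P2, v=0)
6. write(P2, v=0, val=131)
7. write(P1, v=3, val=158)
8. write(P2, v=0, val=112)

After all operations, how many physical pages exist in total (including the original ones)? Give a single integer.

Op 1: fork(P0) -> P1. 4 ppages; refcounts: pp0:2 pp1:2 pp2:2 pp3:2
Op 2: read(P1, v1) -> 14. No state change.
Op 3: read(P0, v2) -> 18. No state change.
Op 4: fork(P0) -> P2. 4 ppages; refcounts: pp0:3 pp1:3 pp2:3 pp3:3
Op 5: read(P2, v0) -> 49. No state change.
Op 6: write(P2, v0, 131). refcount(pp0)=3>1 -> COPY to pp4. 5 ppages; refcounts: pp0:2 pp1:3 pp2:3 pp3:3 pp4:1
Op 7: write(P1, v3, 158). refcount(pp3)=3>1 -> COPY to pp5. 6 ppages; refcounts: pp0:2 pp1:3 pp2:3 pp3:2 pp4:1 pp5:1
Op 8: write(P2, v0, 112). refcount(pp4)=1 -> write in place. 6 ppages; refcounts: pp0:2 pp1:3 pp2:3 pp3:2 pp4:1 pp5:1

Answer: 6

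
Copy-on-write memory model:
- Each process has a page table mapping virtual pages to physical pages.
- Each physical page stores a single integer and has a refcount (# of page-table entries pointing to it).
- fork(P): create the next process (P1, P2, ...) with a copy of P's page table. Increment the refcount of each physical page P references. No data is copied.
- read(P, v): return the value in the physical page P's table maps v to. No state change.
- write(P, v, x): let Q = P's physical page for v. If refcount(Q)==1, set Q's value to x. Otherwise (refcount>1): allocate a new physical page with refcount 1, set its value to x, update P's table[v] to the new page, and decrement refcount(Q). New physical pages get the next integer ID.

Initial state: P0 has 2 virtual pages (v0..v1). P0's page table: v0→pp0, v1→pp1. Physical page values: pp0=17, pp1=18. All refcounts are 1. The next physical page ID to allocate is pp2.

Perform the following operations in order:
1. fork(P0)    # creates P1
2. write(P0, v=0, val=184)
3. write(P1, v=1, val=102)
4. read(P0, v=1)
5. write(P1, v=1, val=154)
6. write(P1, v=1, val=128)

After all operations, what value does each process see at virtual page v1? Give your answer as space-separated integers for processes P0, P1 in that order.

Op 1: fork(P0) -> P1. 2 ppages; refcounts: pp0:2 pp1:2
Op 2: write(P0, v0, 184). refcount(pp0)=2>1 -> COPY to pp2. 3 ppages; refcounts: pp0:1 pp1:2 pp2:1
Op 3: write(P1, v1, 102). refcount(pp1)=2>1 -> COPY to pp3. 4 ppages; refcounts: pp0:1 pp1:1 pp2:1 pp3:1
Op 4: read(P0, v1) -> 18. No state change.
Op 5: write(P1, v1, 154). refcount(pp3)=1 -> write in place. 4 ppages; refcounts: pp0:1 pp1:1 pp2:1 pp3:1
Op 6: write(P1, v1, 128). refcount(pp3)=1 -> write in place. 4 ppages; refcounts: pp0:1 pp1:1 pp2:1 pp3:1
P0: v1 -> pp1 = 18
P1: v1 -> pp3 = 128

Answer: 18 128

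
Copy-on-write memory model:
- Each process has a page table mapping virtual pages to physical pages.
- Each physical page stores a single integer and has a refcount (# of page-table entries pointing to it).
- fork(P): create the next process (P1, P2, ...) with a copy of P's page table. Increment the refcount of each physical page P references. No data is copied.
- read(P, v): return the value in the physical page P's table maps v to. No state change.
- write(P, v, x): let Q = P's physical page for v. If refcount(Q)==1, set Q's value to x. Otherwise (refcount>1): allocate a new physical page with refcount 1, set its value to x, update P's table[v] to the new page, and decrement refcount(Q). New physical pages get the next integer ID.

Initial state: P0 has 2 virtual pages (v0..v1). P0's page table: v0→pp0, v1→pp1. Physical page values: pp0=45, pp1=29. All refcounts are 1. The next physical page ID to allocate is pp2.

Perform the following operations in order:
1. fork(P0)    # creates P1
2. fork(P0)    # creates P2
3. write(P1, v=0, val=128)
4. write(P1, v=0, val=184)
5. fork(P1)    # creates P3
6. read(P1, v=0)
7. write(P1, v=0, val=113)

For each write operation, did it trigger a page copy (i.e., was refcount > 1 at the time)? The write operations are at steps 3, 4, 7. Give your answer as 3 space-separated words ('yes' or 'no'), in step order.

Op 1: fork(P0) -> P1. 2 ppages; refcounts: pp0:2 pp1:2
Op 2: fork(P0) -> P2. 2 ppages; refcounts: pp0:3 pp1:3
Op 3: write(P1, v0, 128). refcount(pp0)=3>1 -> COPY to pp2. 3 ppages; refcounts: pp0:2 pp1:3 pp2:1
Op 4: write(P1, v0, 184). refcount(pp2)=1 -> write in place. 3 ppages; refcounts: pp0:2 pp1:3 pp2:1
Op 5: fork(P1) -> P3. 3 ppages; refcounts: pp0:2 pp1:4 pp2:2
Op 6: read(P1, v0) -> 184. No state change.
Op 7: write(P1, v0, 113). refcount(pp2)=2>1 -> COPY to pp3. 4 ppages; refcounts: pp0:2 pp1:4 pp2:1 pp3:1

yes no yes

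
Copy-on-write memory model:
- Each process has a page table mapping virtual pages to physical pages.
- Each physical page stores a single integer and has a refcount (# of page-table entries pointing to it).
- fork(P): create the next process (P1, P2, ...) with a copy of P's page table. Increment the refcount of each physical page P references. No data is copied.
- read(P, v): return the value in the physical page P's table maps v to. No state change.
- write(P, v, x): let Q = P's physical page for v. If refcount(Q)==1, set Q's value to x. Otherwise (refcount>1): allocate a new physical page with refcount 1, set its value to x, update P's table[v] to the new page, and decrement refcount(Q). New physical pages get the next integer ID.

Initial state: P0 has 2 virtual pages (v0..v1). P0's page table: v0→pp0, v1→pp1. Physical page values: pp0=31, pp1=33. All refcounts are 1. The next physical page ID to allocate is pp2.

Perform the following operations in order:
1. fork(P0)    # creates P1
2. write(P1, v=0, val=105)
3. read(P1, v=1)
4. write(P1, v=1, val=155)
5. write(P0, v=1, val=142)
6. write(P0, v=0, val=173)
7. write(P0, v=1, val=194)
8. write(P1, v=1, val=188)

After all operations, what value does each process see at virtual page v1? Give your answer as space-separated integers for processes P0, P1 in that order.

Answer: 194 188

Derivation:
Op 1: fork(P0) -> P1. 2 ppages; refcounts: pp0:2 pp1:2
Op 2: write(P1, v0, 105). refcount(pp0)=2>1 -> COPY to pp2. 3 ppages; refcounts: pp0:1 pp1:2 pp2:1
Op 3: read(P1, v1) -> 33. No state change.
Op 4: write(P1, v1, 155). refcount(pp1)=2>1 -> COPY to pp3. 4 ppages; refcounts: pp0:1 pp1:1 pp2:1 pp3:1
Op 5: write(P0, v1, 142). refcount(pp1)=1 -> write in place. 4 ppages; refcounts: pp0:1 pp1:1 pp2:1 pp3:1
Op 6: write(P0, v0, 173). refcount(pp0)=1 -> write in place. 4 ppages; refcounts: pp0:1 pp1:1 pp2:1 pp3:1
Op 7: write(P0, v1, 194). refcount(pp1)=1 -> write in place. 4 ppages; refcounts: pp0:1 pp1:1 pp2:1 pp3:1
Op 8: write(P1, v1, 188). refcount(pp3)=1 -> write in place. 4 ppages; refcounts: pp0:1 pp1:1 pp2:1 pp3:1
P0: v1 -> pp1 = 194
P1: v1 -> pp3 = 188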